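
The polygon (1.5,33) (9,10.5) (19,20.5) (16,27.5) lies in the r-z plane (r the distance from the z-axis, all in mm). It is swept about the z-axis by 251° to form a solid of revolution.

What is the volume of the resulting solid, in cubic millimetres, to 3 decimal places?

Profile (r,z), 4 vertices: (1.5,33) (9,10.5) (19,20.5) (16,27.5)
edge 0: (1.5,33)→(9,10.5)  cross = 1.5·10.5 − 9·33 = -281.2500; (r_i+r_j)·cross = 10.5·-281.2500 = -2953.1250
edge 1: (9,10.5)→(19,20.5)  cross = 9·20.5 − 19·10.5 = -15.0000; (r_i+r_j)·cross = 28·-15.0000 = -420.0000
edge 2: (19,20.5)→(16,27.5)  cross = 19·27.5 − 16·20.5 = 194.5000; (r_i+r_j)·cross = 35·194.5000 = 6807.5000
edge 3: (16,27.5)→(1.5,33)  cross = 16·33 − 1.5·27.5 = 486.7500; (r_i+r_j)·cross = 17.5·486.7500 = 8518.1250
Σcross = 385.0000 → A = |Σcross|/2 = 192.5000 mm²
Σ(r_i+r_j)·cross = 11952.5000 → first moment M = |Σ|/6 = 1992.0833
R_c = M/A = 1992.0833/192.5000 = 10.3485 mm
θ = 251° = 4.380776 rad
V = θ·R_c·A = 4.380776·10.3485·192.5000 = 8726.872 mm³

Volume = 8726.872 mm³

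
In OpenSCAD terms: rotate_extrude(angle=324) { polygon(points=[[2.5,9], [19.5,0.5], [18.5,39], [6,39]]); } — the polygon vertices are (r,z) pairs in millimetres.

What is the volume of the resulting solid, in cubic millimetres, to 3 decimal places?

Volume = 34200.634 mm³

Profile (r,z), 4 vertices: (2.5,9) (19.5,0.5) (18.5,39) (6,39)
edge 0: (2.5,9)→(19.5,0.5)  cross = 2.5·0.5 − 19.5·9 = -174.2500; (r_i+r_j)·cross = 22·-174.2500 = -3833.5000
edge 1: (19.5,0.5)→(18.5,39)  cross = 19.5·39 − 18.5·0.5 = 751.2500; (r_i+r_j)·cross = 38·751.2500 = 28547.5000
edge 2: (18.5,39)→(6,39)  cross = 18.5·39 − 6·39 = 487.5000; (r_i+r_j)·cross = 24.5·487.5000 = 11943.7500
edge 3: (6,39)→(2.5,9)  cross = 6·9 − 2.5·39 = -43.5000; (r_i+r_j)·cross = 8.5·-43.5000 = -369.7500
Σcross = 1021.0000 → A = |Σcross|/2 = 510.5000 mm²
Σ(r_i+r_j)·cross = 36288.0000 → first moment M = |Σ|/6 = 6048.0000
R_c = M/A = 6048.0000/510.5000 = 11.8472 mm
θ = 324° = 5.654867 rad
V = θ·R_c·A = 5.654867·11.8472·510.5000 = 34200.634 mm³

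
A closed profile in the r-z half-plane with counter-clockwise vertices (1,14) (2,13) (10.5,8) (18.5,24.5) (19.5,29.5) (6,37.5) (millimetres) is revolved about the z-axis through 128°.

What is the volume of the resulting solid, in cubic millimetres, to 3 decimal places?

Volume = 6947.760 mm³

Profile (r,z), 6 vertices: (1,14) (2,13) (10.5,8) (18.5,24.5) (19.5,29.5) (6,37.5)
edge 0: (1,14)→(2,13)  cross = 1·13 − 2·14 = -15.0000; (r_i+r_j)·cross = 3·-15.0000 = -45.0000
edge 1: (2,13)→(10.5,8)  cross = 2·8 − 10.5·13 = -120.5000; (r_i+r_j)·cross = 12.5·-120.5000 = -1506.2500
edge 2: (10.5,8)→(18.5,24.5)  cross = 10.5·24.5 − 18.5·8 = 109.2500; (r_i+r_j)·cross = 29·109.2500 = 3168.2500
edge 3: (18.5,24.5)→(19.5,29.5)  cross = 18.5·29.5 − 19.5·24.5 = 68.0000; (r_i+r_j)·cross = 38·68.0000 = 2584.0000
edge 4: (19.5,29.5)→(6,37.5)  cross = 19.5·37.5 − 6·29.5 = 554.2500; (r_i+r_j)·cross = 25.5·554.2500 = 14133.3750
edge 5: (6,37.5)→(1,14)  cross = 6·14 − 1·37.5 = 46.5000; (r_i+r_j)·cross = 7·46.5000 = 325.5000
Σcross = 642.5000 → A = |Σcross|/2 = 321.2500 mm²
Σ(r_i+r_j)·cross = 18659.8750 → first moment M = |Σ|/6 = 3109.9792
R_c = M/A = 3109.9792/321.2500 = 9.6809 mm
θ = 128° = 2.234021 rad
V = θ·R_c·A = 2.234021·9.6809·321.2500 = 6947.760 mm³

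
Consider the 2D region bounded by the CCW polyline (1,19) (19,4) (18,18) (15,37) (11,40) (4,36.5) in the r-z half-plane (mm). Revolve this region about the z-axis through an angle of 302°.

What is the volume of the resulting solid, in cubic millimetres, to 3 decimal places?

Profile (r,z), 6 vertices: (1,19) (19,4) (18,18) (15,37) (11,40) (4,36.5)
edge 0: (1,19)→(19,4)  cross = 1·4 − 19·19 = -357.0000; (r_i+r_j)·cross = 20·-357.0000 = -7140.0000
edge 1: (19,4)→(18,18)  cross = 19·18 − 18·4 = 270.0000; (r_i+r_j)·cross = 37·270.0000 = 9990.0000
edge 2: (18,18)→(15,37)  cross = 18·37 − 15·18 = 396.0000; (r_i+r_j)·cross = 33·396.0000 = 13068.0000
edge 3: (15,37)→(11,40)  cross = 15·40 − 11·37 = 193.0000; (r_i+r_j)·cross = 26·193.0000 = 5018.0000
edge 4: (11,40)→(4,36.5)  cross = 11·36.5 − 4·40 = 241.5000; (r_i+r_j)·cross = 15·241.5000 = 3622.5000
edge 5: (4,36.5)→(1,19)  cross = 4·19 − 1·36.5 = 39.5000; (r_i+r_j)·cross = 5·39.5000 = 197.5000
Σcross = 783.0000 → A = |Σcross|/2 = 391.5000 mm²
Σ(r_i+r_j)·cross = 24756.0000 → first moment M = |Σ|/6 = 4126.0000
R_c = M/A = 4126.0000/391.5000 = 10.5390 mm
θ = 302° = 5.270894 rad
V = θ·R_c·A = 5.270894·10.5390·391.5000 = 21747.710 mm³

Volume = 21747.710 mm³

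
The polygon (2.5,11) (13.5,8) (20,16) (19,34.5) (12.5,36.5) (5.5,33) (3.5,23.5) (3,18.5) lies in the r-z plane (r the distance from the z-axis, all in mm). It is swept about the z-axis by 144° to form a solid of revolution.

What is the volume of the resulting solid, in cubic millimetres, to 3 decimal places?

Volume = 11292.926 mm³

Profile (r,z), 8 vertices: (2.5,11) (13.5,8) (20,16) (19,34.5) (12.5,36.5) (5.5,33) (3.5,23.5) (3,18.5)
edge 0: (2.5,11)→(13.5,8)  cross = 2.5·8 − 13.5·11 = -128.5000; (r_i+r_j)·cross = 16·-128.5000 = -2056.0000
edge 1: (13.5,8)→(20,16)  cross = 13.5·16 − 20·8 = 56.0000; (r_i+r_j)·cross = 33.5·56.0000 = 1876.0000
edge 2: (20,16)→(19,34.5)  cross = 20·34.5 − 19·16 = 386.0000; (r_i+r_j)·cross = 39·386.0000 = 15054.0000
edge 3: (19,34.5)→(12.5,36.5)  cross = 19·36.5 − 12.5·34.5 = 262.2500; (r_i+r_j)·cross = 31.5·262.2500 = 8260.8750
edge 4: (12.5,36.5)→(5.5,33)  cross = 12.5·33 − 5.5·36.5 = 211.7500; (r_i+r_j)·cross = 18·211.7500 = 3811.5000
edge 5: (5.5,33)→(3.5,23.5)  cross = 5.5·23.5 − 3.5·33 = 13.7500; (r_i+r_j)·cross = 9·13.7500 = 123.7500
edge 6: (3.5,23.5)→(3,18.5)  cross = 3.5·18.5 − 3·23.5 = -5.7500; (r_i+r_j)·cross = 6.5·-5.7500 = -37.3750
edge 7: (3,18.5)→(2.5,11)  cross = 3·11 − 2.5·18.5 = -13.2500; (r_i+r_j)·cross = 5.5·-13.2500 = -72.8750
Σcross = 782.2500 → A = |Σcross|/2 = 391.1250 mm²
Σ(r_i+r_j)·cross = 26959.8750 → first moment M = |Σ|/6 = 4493.3125
R_c = M/A = 4493.3125/391.1250 = 11.4882 mm
θ = 144° = 2.513274 rad
V = θ·R_c·A = 2.513274·11.4882·391.1250 = 11292.926 mm³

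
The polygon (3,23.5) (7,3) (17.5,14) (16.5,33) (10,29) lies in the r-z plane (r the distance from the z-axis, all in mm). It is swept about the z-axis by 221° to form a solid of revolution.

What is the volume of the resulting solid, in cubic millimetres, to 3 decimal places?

Volume = 11057.243 mm³

Profile (r,z), 5 vertices: (3,23.5) (7,3) (17.5,14) (16.5,33) (10,29)
edge 0: (3,23.5)→(7,3)  cross = 3·3 − 7·23.5 = -155.5000; (r_i+r_j)·cross = 10·-155.5000 = -1555.0000
edge 1: (7,3)→(17.5,14)  cross = 7·14 − 17.5·3 = 45.5000; (r_i+r_j)·cross = 24.5·45.5000 = 1114.7500
edge 2: (17.5,14)→(16.5,33)  cross = 17.5·33 − 16.5·14 = 346.5000; (r_i+r_j)·cross = 34·346.5000 = 11781.0000
edge 3: (16.5,33)→(10,29)  cross = 16.5·29 − 10·33 = 148.5000; (r_i+r_j)·cross = 26.5·148.5000 = 3935.2500
edge 4: (10,29)→(3,23.5)  cross = 10·23.5 − 3·29 = 148.0000; (r_i+r_j)·cross = 13·148.0000 = 1924.0000
Σcross = 533.0000 → A = |Σcross|/2 = 266.5000 mm²
Σ(r_i+r_j)·cross = 17200.0000 → first moment M = |Σ|/6 = 2866.6667
R_c = M/A = 2866.6667/266.5000 = 10.7567 mm
θ = 221° = 3.857178 rad
V = θ·R_c·A = 3.857178·10.7567·266.5000 = 11057.243 mm³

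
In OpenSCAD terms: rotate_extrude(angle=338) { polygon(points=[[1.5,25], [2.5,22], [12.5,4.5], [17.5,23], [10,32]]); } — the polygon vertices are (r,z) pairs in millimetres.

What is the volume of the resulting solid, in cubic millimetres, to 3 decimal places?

Volume = 13358.030 mm³

Profile (r,z), 5 vertices: (1.5,25) (2.5,22) (12.5,4.5) (17.5,23) (10,32)
edge 0: (1.5,25)→(2.5,22)  cross = 1.5·22 − 2.5·25 = -29.5000; (r_i+r_j)·cross = 4·-29.5000 = -118.0000
edge 1: (2.5,22)→(12.5,4.5)  cross = 2.5·4.5 − 12.5·22 = -263.7500; (r_i+r_j)·cross = 15·-263.7500 = -3956.2500
edge 2: (12.5,4.5)→(17.5,23)  cross = 12.5·23 − 17.5·4.5 = 208.7500; (r_i+r_j)·cross = 30·208.7500 = 6262.5000
edge 3: (17.5,23)→(10,32)  cross = 17.5·32 − 10·23 = 330.0000; (r_i+r_j)·cross = 27.5·330.0000 = 9075.0000
edge 4: (10,32)→(1.5,25)  cross = 10·25 − 1.5·32 = 202.0000; (r_i+r_j)·cross = 11.5·202.0000 = 2323.0000
Σcross = 447.5000 → A = |Σcross|/2 = 223.7500 mm²
Σ(r_i+r_j)·cross = 13586.2500 → first moment M = |Σ|/6 = 2264.3750
R_c = M/A = 2264.3750/223.7500 = 10.1201 mm
θ = 338° = 5.899213 rad
V = θ·R_c·A = 5.899213·10.1201·223.7500 = 13358.030 mm³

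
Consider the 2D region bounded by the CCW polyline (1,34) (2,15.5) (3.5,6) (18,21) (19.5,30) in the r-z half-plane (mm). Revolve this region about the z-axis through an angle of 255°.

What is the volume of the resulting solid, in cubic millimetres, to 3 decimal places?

Profile (r,z), 5 vertices: (1,34) (2,15.5) (3.5,6) (18,21) (19.5,30)
edge 0: (1,34)→(2,15.5)  cross = 1·15.5 − 2·34 = -52.5000; (r_i+r_j)·cross = 3·-52.5000 = -157.5000
edge 1: (2,15.5)→(3.5,6)  cross = 2·6 − 3.5·15.5 = -42.2500; (r_i+r_j)·cross = 5.5·-42.2500 = -232.3750
edge 2: (3.5,6)→(18,21)  cross = 3.5·21 − 18·6 = -34.5000; (r_i+r_j)·cross = 21.5·-34.5000 = -741.7500
edge 3: (18,21)→(19.5,30)  cross = 18·30 − 19.5·21 = 130.5000; (r_i+r_j)·cross = 37.5·130.5000 = 4893.7500
edge 4: (19.5,30)→(1,34)  cross = 19.5·34 − 1·30 = 633.0000; (r_i+r_j)·cross = 20.5·633.0000 = 12976.5000
Σcross = 634.2500 → A = |Σcross|/2 = 317.1250 mm²
Σ(r_i+r_j)·cross = 16738.6250 → first moment M = |Σ|/6 = 2789.7708
R_c = M/A = 2789.7708/317.1250 = 8.7971 mm
θ = 255° = 4.450590 rad
V = θ·R_c·A = 4.450590·8.7971·317.1250 = 12416.125 mm³

Volume = 12416.125 mm³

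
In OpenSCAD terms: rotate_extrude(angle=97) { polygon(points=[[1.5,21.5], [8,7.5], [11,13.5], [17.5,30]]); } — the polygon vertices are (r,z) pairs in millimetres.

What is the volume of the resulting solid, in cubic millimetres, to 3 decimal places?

Volume = 2235.566 mm³

Profile (r,z), 4 vertices: (1.5,21.5) (8,7.5) (11,13.5) (17.5,30)
edge 0: (1.5,21.5)→(8,7.5)  cross = 1.5·7.5 − 8·21.5 = -160.7500; (r_i+r_j)·cross = 9.5·-160.7500 = -1527.1250
edge 1: (8,7.5)→(11,13.5)  cross = 8·13.5 − 11·7.5 = 25.5000; (r_i+r_j)·cross = 19·25.5000 = 484.5000
edge 2: (11,13.5)→(17.5,30)  cross = 11·30 − 17.5·13.5 = 93.7500; (r_i+r_j)·cross = 28.5·93.7500 = 2671.8750
edge 3: (17.5,30)→(1.5,21.5)  cross = 17.5·21.5 − 1.5·30 = 331.2500; (r_i+r_j)·cross = 19·331.2500 = 6293.7500
Σcross = 289.7500 → A = |Σcross|/2 = 144.8750 mm²
Σ(r_i+r_j)·cross = 7923.0000 → first moment M = |Σ|/6 = 1320.5000
R_c = M/A = 1320.5000/144.8750 = 9.1148 mm
θ = 97° = 1.692969 rad
V = θ·R_c·A = 1.692969·9.1148·144.8750 = 2235.566 mm³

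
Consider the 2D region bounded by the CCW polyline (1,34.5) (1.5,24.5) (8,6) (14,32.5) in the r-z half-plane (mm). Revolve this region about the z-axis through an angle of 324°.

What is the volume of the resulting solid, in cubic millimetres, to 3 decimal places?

Volume = 8279.550 mm³

Profile (r,z), 4 vertices: (1,34.5) (1.5,24.5) (8,6) (14,32.5)
edge 0: (1,34.5)→(1.5,24.5)  cross = 1·24.5 − 1.5·34.5 = -27.2500; (r_i+r_j)·cross = 2.5·-27.2500 = -68.1250
edge 1: (1.5,24.5)→(8,6)  cross = 1.5·6 − 8·24.5 = -187.0000; (r_i+r_j)·cross = 9.5·-187.0000 = -1776.5000
edge 2: (8,6)→(14,32.5)  cross = 8·32.5 − 14·6 = 176.0000; (r_i+r_j)·cross = 22·176.0000 = 3872.0000
edge 3: (14,32.5)→(1,34.5)  cross = 14·34.5 − 1·32.5 = 450.5000; (r_i+r_j)·cross = 15·450.5000 = 6757.5000
Σcross = 412.2500 → A = |Σcross|/2 = 206.1250 mm²
Σ(r_i+r_j)·cross = 8784.8750 → first moment M = |Σ|/6 = 1464.1458
R_c = M/A = 1464.1458/206.1250 = 7.1032 mm
θ = 324° = 5.654867 rad
V = θ·R_c·A = 5.654867·7.1032·206.1250 = 8279.550 mm³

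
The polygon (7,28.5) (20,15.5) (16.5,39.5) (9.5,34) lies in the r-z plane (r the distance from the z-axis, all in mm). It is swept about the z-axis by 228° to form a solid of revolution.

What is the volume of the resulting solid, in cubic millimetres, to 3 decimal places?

Volume = 8230.292 mm³

Profile (r,z), 4 vertices: (7,28.5) (20,15.5) (16.5,39.5) (9.5,34)
edge 0: (7,28.5)→(20,15.5)  cross = 7·15.5 − 20·28.5 = -461.5000; (r_i+r_j)·cross = 27·-461.5000 = -12460.5000
edge 1: (20,15.5)→(16.5,39.5)  cross = 20·39.5 − 16.5·15.5 = 534.2500; (r_i+r_j)·cross = 36.5·534.2500 = 19500.1250
edge 2: (16.5,39.5)→(9.5,34)  cross = 16.5·34 − 9.5·39.5 = 185.7500; (r_i+r_j)·cross = 26·185.7500 = 4829.5000
edge 3: (9.5,34)→(7,28.5)  cross = 9.5·28.5 − 7·34 = 32.7500; (r_i+r_j)·cross = 16.5·32.7500 = 540.3750
Σcross = 291.2500 → A = |Σcross|/2 = 145.6250 mm²
Σ(r_i+r_j)·cross = 12409.5000 → first moment M = |Σ|/6 = 2068.2500
R_c = M/A = 2068.2500/145.6250 = 14.2026 mm
θ = 228° = 3.979351 rad
V = θ·R_c·A = 3.979351·14.2026·145.6250 = 8230.292 mm³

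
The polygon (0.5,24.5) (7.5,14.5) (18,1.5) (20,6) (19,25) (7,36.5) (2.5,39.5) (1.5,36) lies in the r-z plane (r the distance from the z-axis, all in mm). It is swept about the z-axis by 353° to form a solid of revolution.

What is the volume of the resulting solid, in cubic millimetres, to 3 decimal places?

Profile (r,z), 8 vertices: (0.5,24.5) (7.5,14.5) (18,1.5) (20,6) (19,25) (7,36.5) (2.5,39.5) (1.5,36)
edge 0: (0.5,24.5)→(7.5,14.5)  cross = 0.5·14.5 − 7.5·24.5 = -176.5000; (r_i+r_j)·cross = 8·-176.5000 = -1412.0000
edge 1: (7.5,14.5)→(18,1.5)  cross = 7.5·1.5 − 18·14.5 = -249.7500; (r_i+r_j)·cross = 25.5·-249.7500 = -6368.6250
edge 2: (18,1.5)→(20,6)  cross = 18·6 − 20·1.5 = 78.0000; (r_i+r_j)·cross = 38·78.0000 = 2964.0000
edge 3: (20,6)→(19,25)  cross = 20·25 − 19·6 = 386.0000; (r_i+r_j)·cross = 39·386.0000 = 15054.0000
edge 4: (19,25)→(7,36.5)  cross = 19·36.5 − 7·25 = 518.5000; (r_i+r_j)·cross = 26·518.5000 = 13481.0000
edge 5: (7,36.5)→(2.5,39.5)  cross = 7·39.5 − 2.5·36.5 = 185.2500; (r_i+r_j)·cross = 9.5·185.2500 = 1759.8750
edge 6: (2.5,39.5)→(1.5,36)  cross = 2.5·36 − 1.5·39.5 = 30.7500; (r_i+r_j)·cross = 4·30.7500 = 123.0000
edge 7: (1.5,36)→(0.5,24.5)  cross = 1.5·24.5 − 0.5·36 = 18.7500; (r_i+r_j)·cross = 2·18.7500 = 37.5000
Σcross = 791.0000 → A = |Σcross|/2 = 395.5000 mm²
Σ(r_i+r_j)·cross = 25638.7500 → first moment M = |Σ|/6 = 4273.1250
R_c = M/A = 4273.1250/395.5000 = 10.8044 mm
θ = 353° = 6.161012 rad
V = θ·R_c·A = 6.161012·10.8044·395.5000 = 26326.776 mm³

Volume = 26326.776 mm³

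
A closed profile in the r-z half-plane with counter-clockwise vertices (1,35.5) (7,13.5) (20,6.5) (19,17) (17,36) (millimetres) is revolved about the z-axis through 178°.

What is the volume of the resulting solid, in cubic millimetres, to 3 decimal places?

Volume = 12911.905 mm³

Profile (r,z), 5 vertices: (1,35.5) (7,13.5) (20,6.5) (19,17) (17,36)
edge 0: (1,35.5)→(7,13.5)  cross = 1·13.5 − 7·35.5 = -235.0000; (r_i+r_j)·cross = 8·-235.0000 = -1880.0000
edge 1: (7,13.5)→(20,6.5)  cross = 7·6.5 − 20·13.5 = -224.5000; (r_i+r_j)·cross = 27·-224.5000 = -6061.5000
edge 2: (20,6.5)→(19,17)  cross = 20·17 − 19·6.5 = 216.5000; (r_i+r_j)·cross = 39·216.5000 = 8443.5000
edge 3: (19,17)→(17,36)  cross = 19·36 − 17·17 = 395.0000; (r_i+r_j)·cross = 36·395.0000 = 14220.0000
edge 4: (17,36)→(1,35.5)  cross = 17·35.5 − 1·36 = 567.5000; (r_i+r_j)·cross = 18·567.5000 = 10215.0000
Σcross = 719.5000 → A = |Σcross|/2 = 359.7500 mm²
Σ(r_i+r_j)·cross = 24937.0000 → first moment M = |Σ|/6 = 4156.1667
R_c = M/A = 4156.1667/359.7500 = 11.5529 mm
θ = 178° = 3.106686 rad
V = θ·R_c·A = 3.106686·11.5529·359.7500 = 12911.905 mm³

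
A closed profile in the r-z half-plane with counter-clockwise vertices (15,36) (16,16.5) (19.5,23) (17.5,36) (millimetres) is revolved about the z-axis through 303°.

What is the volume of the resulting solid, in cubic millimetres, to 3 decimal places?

Volume = 4816.693 mm³

Profile (r,z), 4 vertices: (15,36) (16,16.5) (19.5,23) (17.5,36)
edge 0: (15,36)→(16,16.5)  cross = 15·16.5 − 16·36 = -328.5000; (r_i+r_j)·cross = 31·-328.5000 = -10183.5000
edge 1: (16,16.5)→(19.5,23)  cross = 16·23 − 19.5·16.5 = 46.2500; (r_i+r_j)·cross = 35.5·46.2500 = 1641.8750
edge 2: (19.5,23)→(17.5,36)  cross = 19.5·36 − 17.5·23 = 299.5000; (r_i+r_j)·cross = 37·299.5000 = 11081.5000
edge 3: (17.5,36)→(15,36)  cross = 17.5·36 − 15·36 = 90.0000; (r_i+r_j)·cross = 32.5·90.0000 = 2925.0000
Σcross = 107.2500 → A = |Σcross|/2 = 53.6250 mm²
Σ(r_i+r_j)·cross = 5464.8750 → first moment M = |Σ|/6 = 910.8125
R_c = M/A = 910.8125/53.6250 = 16.9848 mm
θ = 303° = 5.288348 rad
V = θ·R_c·A = 5.288348·16.9848·53.6250 = 4816.693 mm³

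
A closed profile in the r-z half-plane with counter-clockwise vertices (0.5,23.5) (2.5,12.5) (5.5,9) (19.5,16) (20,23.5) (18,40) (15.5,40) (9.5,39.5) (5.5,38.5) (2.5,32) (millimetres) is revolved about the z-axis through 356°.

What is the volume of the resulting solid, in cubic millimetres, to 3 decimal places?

Profile (r,z), 10 vertices: (0.5,23.5) (2.5,12.5) (5.5,9) (19.5,16) (20,23.5) (18,40) (15.5,40) (9.5,39.5) (5.5,38.5) (2.5,32)
edge 0: (0.5,23.5)→(2.5,12.5)  cross = 0.5·12.5 − 2.5·23.5 = -52.5000; (r_i+r_j)·cross = 3·-52.5000 = -157.5000
edge 1: (2.5,12.5)→(5.5,9)  cross = 2.5·9 − 5.5·12.5 = -46.2500; (r_i+r_j)·cross = 8·-46.2500 = -370.0000
edge 2: (5.5,9)→(19.5,16)  cross = 5.5·16 − 19.5·9 = -87.5000; (r_i+r_j)·cross = 25·-87.5000 = -2187.5000
edge 3: (19.5,16)→(20,23.5)  cross = 19.5·23.5 − 20·16 = 138.2500; (r_i+r_j)·cross = 39.5·138.2500 = 5460.8750
edge 4: (20,23.5)→(18,40)  cross = 20·40 − 18·23.5 = 377.0000; (r_i+r_j)·cross = 38·377.0000 = 14326.0000
edge 5: (18,40)→(15.5,40)  cross = 18·40 − 15.5·40 = 100.0000; (r_i+r_j)·cross = 33.5·100.0000 = 3350.0000
edge 6: (15.5,40)→(9.5,39.5)  cross = 15.5·39.5 − 9.5·40 = 232.2500; (r_i+r_j)·cross = 25·232.2500 = 5806.2500
edge 7: (9.5,39.5)→(5.5,38.5)  cross = 9.5·38.5 − 5.5·39.5 = 148.5000; (r_i+r_j)·cross = 15·148.5000 = 2227.5000
edge 8: (5.5,38.5)→(2.5,32)  cross = 5.5·32 − 2.5·38.5 = 79.7500; (r_i+r_j)·cross = 8·79.7500 = 638.0000
edge 9: (2.5,32)→(0.5,23.5)  cross = 2.5·23.5 − 0.5·32 = 42.7500; (r_i+r_j)·cross = 3·42.7500 = 128.2500
Σcross = 932.2500 → A = |Σcross|/2 = 466.1250 mm²
Σ(r_i+r_j)·cross = 29221.8750 → first moment M = |Σ|/6 = 4870.3125
R_c = M/A = 4870.3125/466.1250 = 10.4485 mm
θ = 356° = 6.213372 rad
V = θ·R_c·A = 6.213372·10.4485·466.1250 = 30261.064 mm³

Volume = 30261.064 mm³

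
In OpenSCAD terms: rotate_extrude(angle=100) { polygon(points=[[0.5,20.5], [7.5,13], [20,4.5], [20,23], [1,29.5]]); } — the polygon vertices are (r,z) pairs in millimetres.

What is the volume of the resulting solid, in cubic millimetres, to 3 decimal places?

Volume = 5618.724 mm³

Profile (r,z), 5 vertices: (0.5,20.5) (7.5,13) (20,4.5) (20,23) (1,29.5)
edge 0: (0.5,20.5)→(7.5,13)  cross = 0.5·13 − 7.5·20.5 = -147.2500; (r_i+r_j)·cross = 8·-147.2500 = -1178.0000
edge 1: (7.5,13)→(20,4.5)  cross = 7.5·4.5 − 20·13 = -226.2500; (r_i+r_j)·cross = 27.5·-226.2500 = -6221.8750
edge 2: (20,4.5)→(20,23)  cross = 20·23 − 20·4.5 = 370.0000; (r_i+r_j)·cross = 40·370.0000 = 14800.0000
edge 3: (20,23)→(1,29.5)  cross = 20·29.5 − 1·23 = 567.0000; (r_i+r_j)·cross = 21·567.0000 = 11907.0000
edge 4: (1,29.5)→(0.5,20.5)  cross = 1·20.5 − 0.5·29.5 = 5.7500; (r_i+r_j)·cross = 1.5·5.7500 = 8.6250
Σcross = 569.2500 → A = |Σcross|/2 = 284.6250 mm²
Σ(r_i+r_j)·cross = 19315.7500 → first moment M = |Σ|/6 = 3219.2917
R_c = M/A = 3219.2917/284.6250 = 11.3106 mm
θ = 100° = 1.745329 rad
V = θ·R_c·A = 1.745329·11.3106·284.6250 = 5618.724 mm³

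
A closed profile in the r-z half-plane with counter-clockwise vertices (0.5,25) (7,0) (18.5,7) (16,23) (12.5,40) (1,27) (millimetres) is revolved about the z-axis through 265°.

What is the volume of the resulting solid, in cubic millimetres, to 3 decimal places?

Volume = 19142.226 mm³

Profile (r,z), 6 vertices: (0.5,25) (7,0) (18.5,7) (16,23) (12.5,40) (1,27)
edge 0: (0.5,25)→(7,0)  cross = 0.5·0 − 7·25 = -175.0000; (r_i+r_j)·cross = 7.5·-175.0000 = -1312.5000
edge 1: (7,0)→(18.5,7)  cross = 7·7 − 18.5·0 = 49.0000; (r_i+r_j)·cross = 25.5·49.0000 = 1249.5000
edge 2: (18.5,7)→(16,23)  cross = 18.5·23 − 16·7 = 313.5000; (r_i+r_j)·cross = 34.5·313.5000 = 10815.7500
edge 3: (16,23)→(12.5,40)  cross = 16·40 − 12.5·23 = 352.5000; (r_i+r_j)·cross = 28.5·352.5000 = 10046.2500
edge 4: (12.5,40)→(1,27)  cross = 12.5·27 − 1·40 = 297.5000; (r_i+r_j)·cross = 13.5·297.5000 = 4016.2500
edge 5: (1,27)→(0.5,25)  cross = 1·25 − 0.5·27 = 11.5000; (r_i+r_j)·cross = 1.5·11.5000 = 17.2500
Σcross = 849.0000 → A = |Σcross|/2 = 424.5000 mm²
Σ(r_i+r_j)·cross = 24832.5000 → first moment M = |Σ|/6 = 4138.7500
R_c = M/A = 4138.7500/424.5000 = 9.7497 mm
θ = 265° = 4.625123 rad
V = θ·R_c·A = 4.625123·9.7497·424.5000 = 19142.226 mm³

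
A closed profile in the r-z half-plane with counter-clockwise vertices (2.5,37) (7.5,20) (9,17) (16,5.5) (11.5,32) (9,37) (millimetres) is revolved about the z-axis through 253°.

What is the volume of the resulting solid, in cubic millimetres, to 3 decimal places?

Profile (r,z), 6 vertices: (2.5,37) (7.5,20) (9,17) (16,5.5) (11.5,32) (9,37)
edge 0: (2.5,37)→(7.5,20)  cross = 2.5·20 − 7.5·37 = -227.5000; (r_i+r_j)·cross = 10·-227.5000 = -2275.0000
edge 1: (7.5,20)→(9,17)  cross = 7.5·17 − 9·20 = -52.5000; (r_i+r_j)·cross = 16.5·-52.5000 = -866.2500
edge 2: (9,17)→(16,5.5)  cross = 9·5.5 − 16·17 = -222.5000; (r_i+r_j)·cross = 25·-222.5000 = -5562.5000
edge 3: (16,5.5)→(11.5,32)  cross = 16·32 − 11.5·5.5 = 448.7500; (r_i+r_j)·cross = 27.5·448.7500 = 12340.6250
edge 4: (11.5,32)→(9,37)  cross = 11.5·37 − 9·32 = 137.5000; (r_i+r_j)·cross = 20.5·137.5000 = 2818.7500
edge 5: (9,37)→(2.5,37)  cross = 9·37 − 2.5·37 = 240.5000; (r_i+r_j)·cross = 11.5·240.5000 = 2765.7500
Σcross = 324.2500 → A = |Σcross|/2 = 162.1250 mm²
Σ(r_i+r_j)·cross = 9221.3750 → first moment M = |Σ|/6 = 1536.8958
R_c = M/A = 1536.8958/162.1250 = 9.4797 mm
θ = 253° = 4.415683 rad
V = θ·R_c·A = 4.415683·9.4797·162.1250 = 6786.445 mm³

Volume = 6786.445 mm³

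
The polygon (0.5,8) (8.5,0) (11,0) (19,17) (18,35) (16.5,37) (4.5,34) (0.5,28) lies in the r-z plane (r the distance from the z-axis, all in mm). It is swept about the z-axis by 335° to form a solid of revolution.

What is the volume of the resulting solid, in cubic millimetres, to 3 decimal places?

Profile (r,z), 8 vertices: (0.5,8) (8.5,0) (11,0) (19,17) (18,35) (16.5,37) (4.5,34) (0.5,28)
edge 0: (0.5,8)→(8.5,0)  cross = 0.5·0 − 8.5·8 = -68.0000; (r_i+r_j)·cross = 9·-68.0000 = -612.0000
edge 1: (8.5,0)→(11,0)  cross = 8.5·0 − 11·0 = 0.0000; (r_i+r_j)·cross = 19.5·0.0000 = 0.0000
edge 2: (11,0)→(19,17)  cross = 11·17 − 19·0 = 187.0000; (r_i+r_j)·cross = 30·187.0000 = 5610.0000
edge 3: (19,17)→(18,35)  cross = 19·35 − 18·17 = 359.0000; (r_i+r_j)·cross = 37·359.0000 = 13283.0000
edge 4: (18,35)→(16.5,37)  cross = 18·37 − 16.5·35 = 88.5000; (r_i+r_j)·cross = 34.5·88.5000 = 3053.2500
edge 5: (16.5,37)→(4.5,34)  cross = 16.5·34 − 4.5·37 = 394.5000; (r_i+r_j)·cross = 21·394.5000 = 8284.5000
edge 6: (4.5,34)→(0.5,28)  cross = 4.5·28 − 0.5·34 = 109.0000; (r_i+r_j)·cross = 5·109.0000 = 545.0000
edge 7: (0.5,28)→(0.5,8)  cross = 0.5·8 − 0.5·28 = -10.0000; (r_i+r_j)·cross = 1·-10.0000 = -10.0000
Σcross = 1060.0000 → A = |Σcross|/2 = 530.0000 mm²
Σ(r_i+r_j)·cross = 30153.7500 → first moment M = |Σ|/6 = 5025.6250
R_c = M/A = 5025.6250/530.0000 = 9.4823 mm
θ = 335° = 5.846853 rad
V = θ·R_c·A = 5.846853·9.4823·530.0000 = 29384.091 mm³

Volume = 29384.091 mm³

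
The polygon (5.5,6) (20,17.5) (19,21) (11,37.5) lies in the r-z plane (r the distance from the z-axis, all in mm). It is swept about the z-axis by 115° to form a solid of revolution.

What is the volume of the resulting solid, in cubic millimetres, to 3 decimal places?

Profile (r,z), 4 vertices: (5.5,6) (20,17.5) (19,21) (11,37.5)
edge 0: (5.5,6)→(20,17.5)  cross = 5.5·17.5 − 20·6 = -23.7500; (r_i+r_j)·cross = 25.5·-23.7500 = -605.6250
edge 1: (20,17.5)→(19,21)  cross = 20·21 − 19·17.5 = 87.5000; (r_i+r_j)·cross = 39·87.5000 = 3412.5000
edge 2: (19,21)→(11,37.5)  cross = 19·37.5 − 11·21 = 481.5000; (r_i+r_j)·cross = 30·481.5000 = 14445.0000
edge 3: (11,37.5)→(5.5,6)  cross = 11·6 − 5.5·37.5 = -140.2500; (r_i+r_j)·cross = 16.5·-140.2500 = -2314.1250
Σcross = 405.0000 → A = |Σcross|/2 = 202.5000 mm²
Σ(r_i+r_j)·cross = 14937.7500 → first moment M = |Σ|/6 = 2489.6250
R_c = M/A = 2489.6250/202.5000 = 12.2944 mm
θ = 115° = 2.007129 rad
V = θ·R_c·A = 2.007129·12.2944·202.5000 = 4996.998 mm³

Volume = 4996.998 mm³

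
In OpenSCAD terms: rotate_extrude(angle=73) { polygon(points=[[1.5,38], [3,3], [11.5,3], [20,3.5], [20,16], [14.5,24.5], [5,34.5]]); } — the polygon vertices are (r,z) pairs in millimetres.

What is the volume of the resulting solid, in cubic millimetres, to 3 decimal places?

Volume = 5453.346 mm³

Profile (r,z), 7 vertices: (1.5,38) (3,3) (11.5,3) (20,3.5) (20,16) (14.5,24.5) (5,34.5)
edge 0: (1.5,38)→(3,3)  cross = 1.5·3 − 3·38 = -109.5000; (r_i+r_j)·cross = 4.5·-109.5000 = -492.7500
edge 1: (3,3)→(11.5,3)  cross = 3·3 − 11.5·3 = -25.5000; (r_i+r_j)·cross = 14.5·-25.5000 = -369.7500
edge 2: (11.5,3)→(20,3.5)  cross = 11.5·3.5 − 20·3 = -19.7500; (r_i+r_j)·cross = 31.5·-19.7500 = -622.1250
edge 3: (20,3.5)→(20,16)  cross = 20·16 − 20·3.5 = 250.0000; (r_i+r_j)·cross = 40·250.0000 = 10000.0000
edge 4: (20,16)→(14.5,24.5)  cross = 20·24.5 − 14.5·16 = 258.0000; (r_i+r_j)·cross = 34.5·258.0000 = 8901.0000
edge 5: (14.5,24.5)→(5,34.5)  cross = 14.5·34.5 − 5·24.5 = 377.7500; (r_i+r_j)·cross = 19.5·377.7500 = 7366.1250
edge 6: (5,34.5)→(1.5,38)  cross = 5·38 − 1.5·34.5 = 138.2500; (r_i+r_j)·cross = 6.5·138.2500 = 898.6250
Σcross = 869.2500 → A = |Σcross|/2 = 434.6250 mm²
Σ(r_i+r_j)·cross = 25681.1250 → first moment M = |Σ|/6 = 4280.1875
R_c = M/A = 4280.1875/434.6250 = 9.8480 mm
θ = 73° = 1.274090 rad
V = θ·R_c·A = 1.274090·9.8480·434.6250 = 5453.346 mm³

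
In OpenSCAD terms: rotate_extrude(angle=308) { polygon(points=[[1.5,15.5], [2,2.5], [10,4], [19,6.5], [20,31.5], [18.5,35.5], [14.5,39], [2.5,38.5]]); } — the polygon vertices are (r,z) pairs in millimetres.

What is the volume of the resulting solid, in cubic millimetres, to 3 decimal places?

Volume = 33267.660 mm³

Profile (r,z), 8 vertices: (1.5,15.5) (2,2.5) (10,4) (19,6.5) (20,31.5) (18.5,35.5) (14.5,39) (2.5,38.5)
edge 0: (1.5,15.5)→(2,2.5)  cross = 1.5·2.5 − 2·15.5 = -27.2500; (r_i+r_j)·cross = 3.5·-27.2500 = -95.3750
edge 1: (2,2.5)→(10,4)  cross = 2·4 − 10·2.5 = -17.0000; (r_i+r_j)·cross = 12·-17.0000 = -204.0000
edge 2: (10,4)→(19,6.5)  cross = 10·6.5 − 19·4 = -11.0000; (r_i+r_j)·cross = 29·-11.0000 = -319.0000
edge 3: (19,6.5)→(20,31.5)  cross = 19·31.5 − 20·6.5 = 468.5000; (r_i+r_j)·cross = 39·468.5000 = 18271.5000
edge 4: (20,31.5)→(18.5,35.5)  cross = 20·35.5 − 18.5·31.5 = 127.2500; (r_i+r_j)·cross = 38.5·127.2500 = 4899.1250
edge 5: (18.5,35.5)→(14.5,39)  cross = 18.5·39 − 14.5·35.5 = 206.7500; (r_i+r_j)·cross = 33·206.7500 = 6822.7500
edge 6: (14.5,39)→(2.5,38.5)  cross = 14.5·38.5 − 2.5·39 = 460.7500; (r_i+r_j)·cross = 17·460.7500 = 7832.7500
edge 7: (2.5,38.5)→(1.5,15.5)  cross = 2.5·15.5 − 1.5·38.5 = -19.0000; (r_i+r_j)·cross = 4·-19.0000 = -76.0000
Σcross = 1189.0000 → A = |Σcross|/2 = 594.5000 mm²
Σ(r_i+r_j)·cross = 37131.7500 → first moment M = |Σ|/6 = 6188.6250
R_c = M/A = 6188.6250/594.5000 = 10.4098 mm
θ = 308° = 5.375614 rad
V = θ·R_c·A = 5.375614·10.4098·594.5000 = 33267.660 mm³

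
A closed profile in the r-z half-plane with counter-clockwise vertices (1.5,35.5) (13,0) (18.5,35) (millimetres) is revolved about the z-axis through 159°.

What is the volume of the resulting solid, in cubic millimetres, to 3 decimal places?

Volume = 9123.401 mm³

Profile (r,z), 3 vertices: (1.5,35.5) (13,0) (18.5,35)
edge 0: (1.5,35.5)→(13,0)  cross = 1.5·0 − 13·35.5 = -461.5000; (r_i+r_j)·cross = 14.5·-461.5000 = -6691.7500
edge 1: (13,0)→(18.5,35)  cross = 13·35 − 18.5·0 = 455.0000; (r_i+r_j)·cross = 31.5·455.0000 = 14332.5000
edge 2: (18.5,35)→(1.5,35.5)  cross = 18.5·35.5 − 1.5·35 = 604.2500; (r_i+r_j)·cross = 20·604.2500 = 12085.0000
Σcross = 597.7500 → A = |Σcross|/2 = 298.8750 mm²
Σ(r_i+r_j)·cross = 19725.7500 → first moment M = |Σ|/6 = 3287.6250
R_c = M/A = 3287.6250/298.8750 = 11.0000 mm
θ = 159° = 2.775074 rad
V = θ·R_c·A = 2.775074·11.0000·298.8750 = 9123.401 mm³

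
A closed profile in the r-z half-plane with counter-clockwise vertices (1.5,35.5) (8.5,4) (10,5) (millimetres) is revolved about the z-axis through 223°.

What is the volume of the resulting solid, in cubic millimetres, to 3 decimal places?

Volume = 703.819 mm³

Profile (r,z), 3 vertices: (1.5,35.5) (8.5,4) (10,5)
edge 0: (1.5,35.5)→(8.5,4)  cross = 1.5·4 − 8.5·35.5 = -295.7500; (r_i+r_j)·cross = 10·-295.7500 = -2957.5000
edge 1: (8.5,4)→(10,5)  cross = 8.5·5 − 10·4 = 2.5000; (r_i+r_j)·cross = 18.5·2.5000 = 46.2500
edge 2: (10,5)→(1.5,35.5)  cross = 10·35.5 − 1.5·5 = 347.5000; (r_i+r_j)·cross = 11.5·347.5000 = 3996.2500
Σcross = 54.2500 → A = |Σcross|/2 = 27.1250 mm²
Σ(r_i+r_j)·cross = 1085.0000 → first moment M = |Σ|/6 = 180.8333
R_c = M/A = 180.8333/27.1250 = 6.6667 mm
θ = 223° = 3.892084 rad
V = θ·R_c·A = 3.892084·6.6667·27.1250 = 703.819 mm³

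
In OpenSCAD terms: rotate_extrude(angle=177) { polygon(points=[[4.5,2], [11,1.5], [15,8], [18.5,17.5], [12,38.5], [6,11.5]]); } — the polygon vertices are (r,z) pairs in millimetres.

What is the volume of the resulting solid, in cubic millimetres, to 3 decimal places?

Profile (r,z), 6 vertices: (4.5,2) (11,1.5) (15,8) (18.5,17.5) (12,38.5) (6,11.5)
edge 0: (4.5,2)→(11,1.5)  cross = 4.5·1.5 − 11·2 = -15.2500; (r_i+r_j)·cross = 15.5·-15.2500 = -236.3750
edge 1: (11,1.5)→(15,8)  cross = 11·8 − 15·1.5 = 65.5000; (r_i+r_j)·cross = 26·65.5000 = 1703.0000
edge 2: (15,8)→(18.5,17.5)  cross = 15·17.5 − 18.5·8 = 114.5000; (r_i+r_j)·cross = 33.5·114.5000 = 3835.7500
edge 3: (18.5,17.5)→(12,38.5)  cross = 18.5·38.5 − 12·17.5 = 502.2500; (r_i+r_j)·cross = 30.5·502.2500 = 15318.6250
edge 4: (12,38.5)→(6,11.5)  cross = 12·11.5 − 6·38.5 = -93.0000; (r_i+r_j)·cross = 18·-93.0000 = -1674.0000
edge 5: (6,11.5)→(4.5,2)  cross = 6·2 − 4.5·11.5 = -39.7500; (r_i+r_j)·cross = 10.5·-39.7500 = -417.3750
Σcross = 534.2500 → A = |Σcross|/2 = 267.1250 mm²
Σ(r_i+r_j)·cross = 18529.6250 → first moment M = |Σ|/6 = 3088.2708
R_c = M/A = 3088.2708/267.1250 = 11.5611 mm
θ = 177° = 3.089233 rad
V = θ·R_c·A = 3.089233·11.5611·267.1250 = 9540.387 mm³

Volume = 9540.387 mm³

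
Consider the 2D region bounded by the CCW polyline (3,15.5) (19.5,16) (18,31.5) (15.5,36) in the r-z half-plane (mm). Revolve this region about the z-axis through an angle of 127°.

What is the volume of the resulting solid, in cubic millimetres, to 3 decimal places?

Volume = 5287.254 mm³

Profile (r,z), 4 vertices: (3,15.5) (19.5,16) (18,31.5) (15.5,36)
edge 0: (3,15.5)→(19.5,16)  cross = 3·16 − 19.5·15.5 = -254.2500; (r_i+r_j)·cross = 22.5·-254.2500 = -5720.6250
edge 1: (19.5,16)→(18,31.5)  cross = 19.5·31.5 − 18·16 = 326.2500; (r_i+r_j)·cross = 37.5·326.2500 = 12234.3750
edge 2: (18,31.5)→(15.5,36)  cross = 18·36 − 15.5·31.5 = 159.7500; (r_i+r_j)·cross = 33.5·159.7500 = 5351.6250
edge 3: (15.5,36)→(3,15.5)  cross = 15.5·15.5 − 3·36 = 132.2500; (r_i+r_j)·cross = 18.5·132.2500 = 2446.6250
Σcross = 364.0000 → A = |Σcross|/2 = 182.0000 mm²
Σ(r_i+r_j)·cross = 14312.0000 → first moment M = |Σ|/6 = 2385.3333
R_c = M/A = 2385.3333/182.0000 = 13.1062 mm
θ = 127° = 2.216568 rad
V = θ·R_c·A = 2.216568·13.1062·182.0000 = 5287.254 mm³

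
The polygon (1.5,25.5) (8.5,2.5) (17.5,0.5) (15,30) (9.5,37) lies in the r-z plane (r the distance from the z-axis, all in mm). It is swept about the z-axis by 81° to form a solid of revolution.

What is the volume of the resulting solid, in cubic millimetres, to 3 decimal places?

Profile (r,z), 5 vertices: (1.5,25.5) (8.5,2.5) (17.5,0.5) (15,30) (9.5,37)
edge 0: (1.5,25.5)→(8.5,2.5)  cross = 1.5·2.5 − 8.5·25.5 = -213.0000; (r_i+r_j)·cross = 10·-213.0000 = -2130.0000
edge 1: (8.5,2.5)→(17.5,0.5)  cross = 8.5·0.5 − 17.5·2.5 = -39.5000; (r_i+r_j)·cross = 26·-39.5000 = -1027.0000
edge 2: (17.5,0.5)→(15,30)  cross = 17.5·30 − 15·0.5 = 517.5000; (r_i+r_j)·cross = 32.5·517.5000 = 16818.7500
edge 3: (15,30)→(9.5,37)  cross = 15·37 − 9.5·30 = 270.0000; (r_i+r_j)·cross = 24.5·270.0000 = 6615.0000
edge 4: (9.5,37)→(1.5,25.5)  cross = 9.5·25.5 − 1.5·37 = 186.7500; (r_i+r_j)·cross = 11·186.7500 = 2054.2500
Σcross = 721.7500 → A = |Σcross|/2 = 360.8750 mm²
Σ(r_i+r_j)·cross = 22331.0000 → first moment M = |Σ|/6 = 3721.8333
R_c = M/A = 3721.8333/360.8750 = 10.3134 mm
θ = 81° = 1.413717 rad
V = θ·R_c·A = 1.413717·10.3134·360.8750 = 5261.618 mm³

Volume = 5261.618 mm³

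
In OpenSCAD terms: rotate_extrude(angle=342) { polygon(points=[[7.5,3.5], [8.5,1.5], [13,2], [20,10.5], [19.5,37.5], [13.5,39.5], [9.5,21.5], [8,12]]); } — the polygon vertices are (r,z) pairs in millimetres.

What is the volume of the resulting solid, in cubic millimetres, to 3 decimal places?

Volume = 29002.627 mm³

Profile (r,z), 8 vertices: (7.5,3.5) (8.5,1.5) (13,2) (20,10.5) (19.5,37.5) (13.5,39.5) (9.5,21.5) (8,12)
edge 0: (7.5,3.5)→(8.5,1.5)  cross = 7.5·1.5 − 8.5·3.5 = -18.5000; (r_i+r_j)·cross = 16·-18.5000 = -296.0000
edge 1: (8.5,1.5)→(13,2)  cross = 8.5·2 − 13·1.5 = -2.5000; (r_i+r_j)·cross = 21.5·-2.5000 = -53.7500
edge 2: (13,2)→(20,10.5)  cross = 13·10.5 − 20·2 = 96.5000; (r_i+r_j)·cross = 33·96.5000 = 3184.5000
edge 3: (20,10.5)→(19.5,37.5)  cross = 20·37.5 − 19.5·10.5 = 545.2500; (r_i+r_j)·cross = 39.5·545.2500 = 21537.3750
edge 4: (19.5,37.5)→(13.5,39.5)  cross = 19.5·39.5 − 13.5·37.5 = 264.0000; (r_i+r_j)·cross = 33·264.0000 = 8712.0000
edge 5: (13.5,39.5)→(9.5,21.5)  cross = 13.5·21.5 − 9.5·39.5 = -85.0000; (r_i+r_j)·cross = 23·-85.0000 = -1955.0000
edge 6: (9.5,21.5)→(8,12)  cross = 9.5·12 − 8·21.5 = -58.0000; (r_i+r_j)·cross = 17.5·-58.0000 = -1015.0000
edge 7: (8,12)→(7.5,3.5)  cross = 8·3.5 − 7.5·12 = -62.0000; (r_i+r_j)·cross = 15.5·-62.0000 = -961.0000
Σcross = 679.7500 → A = |Σcross|/2 = 339.8750 mm²
Σ(r_i+r_j)·cross = 29153.1250 → first moment M = |Σ|/6 = 4858.8542
R_c = M/A = 4858.8542/339.8750 = 14.2960 mm
θ = 342° = 5.969026 rad
V = θ·R_c·A = 5.969026·14.2960·339.8750 = 29002.627 mm³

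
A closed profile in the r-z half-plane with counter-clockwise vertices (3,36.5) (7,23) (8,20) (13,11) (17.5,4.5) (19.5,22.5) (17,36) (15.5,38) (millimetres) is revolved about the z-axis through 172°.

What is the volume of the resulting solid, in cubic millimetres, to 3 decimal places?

Profile (r,z), 8 vertices: (3,36.5) (7,23) (8,20) (13,11) (17.5,4.5) (19.5,22.5) (17,36) (15.5,38)
edge 0: (3,36.5)→(7,23)  cross = 3·23 − 7·36.5 = -186.5000; (r_i+r_j)·cross = 10·-186.5000 = -1865.0000
edge 1: (7,23)→(8,20)  cross = 7·20 − 8·23 = -44.0000; (r_i+r_j)·cross = 15·-44.0000 = -660.0000
edge 2: (8,20)→(13,11)  cross = 8·11 − 13·20 = -172.0000; (r_i+r_j)·cross = 21·-172.0000 = -3612.0000
edge 3: (13,11)→(17.5,4.5)  cross = 13·4.5 − 17.5·11 = -134.0000; (r_i+r_j)·cross = 30.5·-134.0000 = -4087.0000
edge 4: (17.5,4.5)→(19.5,22.5)  cross = 17.5·22.5 − 19.5·4.5 = 306.0000; (r_i+r_j)·cross = 37·306.0000 = 11322.0000
edge 5: (19.5,22.5)→(17,36)  cross = 19.5·36 − 17·22.5 = 319.5000; (r_i+r_j)·cross = 36.5·319.5000 = 11661.7500
edge 6: (17,36)→(15.5,38)  cross = 17·38 − 15.5·36 = 88.0000; (r_i+r_j)·cross = 32.5·88.0000 = 2860.0000
edge 7: (15.5,38)→(3,36.5)  cross = 15.5·36.5 − 3·38 = 451.7500; (r_i+r_j)·cross = 18.5·451.7500 = 8357.3750
Σcross = 628.7500 → A = |Σcross|/2 = 314.3750 mm²
Σ(r_i+r_j)·cross = 23977.1250 → first moment M = |Σ|/6 = 3996.1875
R_c = M/A = 3996.1875/314.3750 = 12.7115 mm
θ = 172° = 3.001966 rad
V = θ·R_c·A = 3.001966·12.7115·314.3750 = 11996.420 mm³

Volume = 11996.420 mm³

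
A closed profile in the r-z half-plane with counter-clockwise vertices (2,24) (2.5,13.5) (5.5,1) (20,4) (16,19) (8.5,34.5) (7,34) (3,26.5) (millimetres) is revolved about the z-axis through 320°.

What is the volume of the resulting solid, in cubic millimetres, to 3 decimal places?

Profile (r,z), 8 vertices: (2,24) (2.5,13.5) (5.5,1) (20,4) (16,19) (8.5,34.5) (7,34) (3,26.5)
edge 0: (2,24)→(2.5,13.5)  cross = 2·13.5 − 2.5·24 = -33.0000; (r_i+r_j)·cross = 4.5·-33.0000 = -148.5000
edge 1: (2.5,13.5)→(5.5,1)  cross = 2.5·1 − 5.5·13.5 = -71.7500; (r_i+r_j)·cross = 8·-71.7500 = -574.0000
edge 2: (5.5,1)→(20,4)  cross = 5.5·4 − 20·1 = 2.0000; (r_i+r_j)·cross = 25.5·2.0000 = 51.0000
edge 3: (20,4)→(16,19)  cross = 20·19 − 16·4 = 316.0000; (r_i+r_j)·cross = 36·316.0000 = 11376.0000
edge 4: (16,19)→(8.5,34.5)  cross = 16·34.5 − 8.5·19 = 390.5000; (r_i+r_j)·cross = 24.5·390.5000 = 9567.2500
edge 5: (8.5,34.5)→(7,34)  cross = 8.5·34 − 7·34.5 = 47.5000; (r_i+r_j)·cross = 15.5·47.5000 = 736.2500
edge 6: (7,34)→(3,26.5)  cross = 7·26.5 − 3·34 = 83.5000; (r_i+r_j)·cross = 10·83.5000 = 835.0000
edge 7: (3,26.5)→(2,24)  cross = 3·24 − 2·26.5 = 19.0000; (r_i+r_j)·cross = 5·19.0000 = 95.0000
Σcross = 753.7500 → A = |Σcross|/2 = 376.8750 mm²
Σ(r_i+r_j)·cross = 21938.0000 → first moment M = |Σ|/6 = 3656.3333
R_c = M/A = 3656.3333/376.8750 = 9.7017 mm
θ = 320° = 5.585054 rad
V = θ·R_c·A = 5.585054·9.7017·376.8750 = 20420.818 mm³

Volume = 20420.818 mm³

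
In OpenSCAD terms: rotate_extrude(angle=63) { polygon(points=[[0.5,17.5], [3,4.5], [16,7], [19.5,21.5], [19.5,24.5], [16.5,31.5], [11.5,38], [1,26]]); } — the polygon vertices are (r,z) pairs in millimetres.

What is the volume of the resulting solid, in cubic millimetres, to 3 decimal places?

Volume = 4901.300 mm³

Profile (r,z), 8 vertices: (0.5,17.5) (3,4.5) (16,7) (19.5,21.5) (19.5,24.5) (16.5,31.5) (11.5,38) (1,26)
edge 0: (0.5,17.5)→(3,4.5)  cross = 0.5·4.5 − 3·17.5 = -50.2500; (r_i+r_j)·cross = 3.5·-50.2500 = -175.8750
edge 1: (3,4.5)→(16,7)  cross = 3·7 − 16·4.5 = -51.0000; (r_i+r_j)·cross = 19·-51.0000 = -969.0000
edge 2: (16,7)→(19.5,21.5)  cross = 16·21.5 − 19.5·7 = 207.5000; (r_i+r_j)·cross = 35.5·207.5000 = 7366.2500
edge 3: (19.5,21.5)→(19.5,24.5)  cross = 19.5·24.5 − 19.5·21.5 = 58.5000; (r_i+r_j)·cross = 39·58.5000 = 2281.5000
edge 4: (19.5,24.5)→(16.5,31.5)  cross = 19.5·31.5 − 16.5·24.5 = 210.0000; (r_i+r_j)·cross = 36·210.0000 = 7560.0000
edge 5: (16.5,31.5)→(11.5,38)  cross = 16.5·38 − 11.5·31.5 = 264.7500; (r_i+r_j)·cross = 28·264.7500 = 7413.0000
edge 6: (11.5,38)→(1,26)  cross = 11.5·26 − 1·38 = 261.0000; (r_i+r_j)·cross = 12.5·261.0000 = 3262.5000
edge 7: (1,26)→(0.5,17.5)  cross = 1·17.5 − 0.5·26 = 4.5000; (r_i+r_j)·cross = 1.5·4.5000 = 6.7500
Σcross = 905.0000 → A = |Σcross|/2 = 452.5000 mm²
Σ(r_i+r_j)·cross = 26745.1250 → first moment M = |Σ|/6 = 4457.5208
R_c = M/A = 4457.5208/452.5000 = 9.8509 mm
θ = 63° = 1.099557 rad
V = θ·R_c·A = 1.099557·9.8509·452.5000 = 4901.300 mm³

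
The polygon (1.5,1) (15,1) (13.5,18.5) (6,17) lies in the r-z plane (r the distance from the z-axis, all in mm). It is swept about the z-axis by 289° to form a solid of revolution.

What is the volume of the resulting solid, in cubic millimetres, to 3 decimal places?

Profile (r,z), 4 vertices: (1.5,1) (15,1) (13.5,18.5) (6,17)
edge 0: (1.5,1)→(15,1)  cross = 1.5·1 − 15·1 = -13.5000; (r_i+r_j)·cross = 16.5·-13.5000 = -222.7500
edge 1: (15,1)→(13.5,18.5)  cross = 15·18.5 − 13.5·1 = 264.0000; (r_i+r_j)·cross = 28.5·264.0000 = 7524.0000
edge 2: (13.5,18.5)→(6,17)  cross = 13.5·17 − 6·18.5 = 118.5000; (r_i+r_j)·cross = 19.5·118.5000 = 2310.7500
edge 3: (6,17)→(1.5,1)  cross = 6·1 − 1.5·17 = -19.5000; (r_i+r_j)·cross = 7.5·-19.5000 = -146.2500
Σcross = 349.5000 → A = |Σcross|/2 = 174.7500 mm²
Σ(r_i+r_j)·cross = 9465.7500 → first moment M = |Σ|/6 = 1577.6250
R_c = M/A = 1577.6250/174.7500 = 9.0279 mm
θ = 289° = 5.044002 rad
V = θ·R_c·A = 5.044002·9.0279·174.7500 = 7957.543 mm³

Volume = 7957.543 mm³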